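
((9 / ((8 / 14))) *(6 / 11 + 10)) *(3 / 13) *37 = 202797 / 143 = 1418.16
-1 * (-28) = 28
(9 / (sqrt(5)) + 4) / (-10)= -9* sqrt(5) / 50 -2 / 5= -0.80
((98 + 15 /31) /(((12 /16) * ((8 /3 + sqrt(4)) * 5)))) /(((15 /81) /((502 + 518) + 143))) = 191734506 /5425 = 35342.77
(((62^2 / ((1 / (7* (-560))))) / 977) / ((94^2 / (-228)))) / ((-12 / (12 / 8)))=-107362920 / 2158193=-49.75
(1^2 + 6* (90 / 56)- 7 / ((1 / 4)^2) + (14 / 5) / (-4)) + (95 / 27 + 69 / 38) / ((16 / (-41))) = -66491707 / 574560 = -115.73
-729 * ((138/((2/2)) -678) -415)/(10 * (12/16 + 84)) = 92826/113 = 821.47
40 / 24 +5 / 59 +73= 13231 / 177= 74.75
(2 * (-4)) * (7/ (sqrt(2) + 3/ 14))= 2352/ 383-10976 * sqrt(2)/ 383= -34.39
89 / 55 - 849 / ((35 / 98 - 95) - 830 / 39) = 1245149 / 139249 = 8.94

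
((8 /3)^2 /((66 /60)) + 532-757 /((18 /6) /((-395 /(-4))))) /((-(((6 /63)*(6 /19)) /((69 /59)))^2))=90339582591503 /2450624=36863910.00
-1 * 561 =-561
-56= -56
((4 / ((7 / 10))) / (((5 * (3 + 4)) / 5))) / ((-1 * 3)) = -40 / 147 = -0.27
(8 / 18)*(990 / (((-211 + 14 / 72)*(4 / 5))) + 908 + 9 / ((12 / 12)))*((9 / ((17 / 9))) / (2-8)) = -2440434 / 7589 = -321.58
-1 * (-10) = 10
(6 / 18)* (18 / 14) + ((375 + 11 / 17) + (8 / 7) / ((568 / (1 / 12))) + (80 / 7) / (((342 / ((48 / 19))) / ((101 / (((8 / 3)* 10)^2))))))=68826073591 / 183005340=376.09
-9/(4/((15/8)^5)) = -6834375/131072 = -52.14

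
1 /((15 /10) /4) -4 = -4 /3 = -1.33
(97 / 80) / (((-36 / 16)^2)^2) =1552 / 32805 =0.05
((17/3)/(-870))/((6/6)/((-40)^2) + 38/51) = -46240/5294037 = -0.01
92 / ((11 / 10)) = 920 / 11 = 83.64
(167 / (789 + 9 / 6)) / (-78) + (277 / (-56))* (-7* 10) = 346.25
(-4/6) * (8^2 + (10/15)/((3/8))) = -1184/27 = -43.85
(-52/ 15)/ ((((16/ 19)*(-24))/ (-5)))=-247/ 288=-0.86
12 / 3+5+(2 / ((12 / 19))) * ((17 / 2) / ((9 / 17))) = 6463 / 108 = 59.84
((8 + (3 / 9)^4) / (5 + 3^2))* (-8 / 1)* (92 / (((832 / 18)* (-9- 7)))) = 14927 / 26208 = 0.57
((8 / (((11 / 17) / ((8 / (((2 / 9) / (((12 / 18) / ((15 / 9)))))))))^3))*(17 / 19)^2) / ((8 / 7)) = 3709711498752 / 60061375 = 61765.34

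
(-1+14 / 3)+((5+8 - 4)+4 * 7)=122 / 3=40.67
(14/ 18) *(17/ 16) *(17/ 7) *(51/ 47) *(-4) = -4913/ 564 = -8.71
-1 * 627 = -627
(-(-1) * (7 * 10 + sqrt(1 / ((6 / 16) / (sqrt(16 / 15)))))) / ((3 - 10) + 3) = -35 / 2 - sqrt(2) * 3^(1 / 4) * 5^(3 / 4) / 15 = -17.91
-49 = -49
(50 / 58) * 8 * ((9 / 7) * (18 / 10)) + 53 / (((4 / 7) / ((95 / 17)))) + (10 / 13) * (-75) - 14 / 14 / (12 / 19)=63928937 / 134589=474.99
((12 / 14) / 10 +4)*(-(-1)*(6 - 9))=-429 / 35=-12.26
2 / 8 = 1 / 4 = 0.25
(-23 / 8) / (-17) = 23 / 136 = 0.17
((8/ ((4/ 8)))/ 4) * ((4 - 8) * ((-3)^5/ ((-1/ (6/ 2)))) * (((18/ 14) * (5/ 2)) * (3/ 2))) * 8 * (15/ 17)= -47239200/ 119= -396968.07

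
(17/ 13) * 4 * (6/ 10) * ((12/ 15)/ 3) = 272/ 325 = 0.84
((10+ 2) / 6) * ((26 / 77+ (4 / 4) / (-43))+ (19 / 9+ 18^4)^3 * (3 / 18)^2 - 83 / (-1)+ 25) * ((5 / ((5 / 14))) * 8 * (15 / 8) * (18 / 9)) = 27924343494339311944730 / 1034451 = 26994360771403683.64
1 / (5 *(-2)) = -1 / 10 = -0.10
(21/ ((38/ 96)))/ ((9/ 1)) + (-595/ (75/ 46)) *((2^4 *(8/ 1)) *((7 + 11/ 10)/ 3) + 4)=-181794088/ 1425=-127574.80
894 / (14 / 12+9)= 5364 / 61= 87.93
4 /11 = 0.36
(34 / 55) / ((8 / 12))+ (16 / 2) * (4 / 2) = 931 / 55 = 16.93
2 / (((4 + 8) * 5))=1 / 30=0.03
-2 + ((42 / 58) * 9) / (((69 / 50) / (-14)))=-45434 / 667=-68.12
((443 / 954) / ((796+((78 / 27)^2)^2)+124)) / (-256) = -322947 / 176196653056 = -0.00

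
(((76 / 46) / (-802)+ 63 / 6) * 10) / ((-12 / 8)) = -1936450 / 27669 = -69.99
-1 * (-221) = 221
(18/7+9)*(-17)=-196.71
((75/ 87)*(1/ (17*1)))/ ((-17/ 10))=-250/ 8381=-0.03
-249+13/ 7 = -1730/ 7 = -247.14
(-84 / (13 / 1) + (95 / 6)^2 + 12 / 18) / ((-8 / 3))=-114613 / 1248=-91.84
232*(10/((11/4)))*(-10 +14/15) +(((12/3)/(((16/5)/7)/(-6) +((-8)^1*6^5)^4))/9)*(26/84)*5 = -595363758027130649095289353/77835810784163093544564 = -7648.97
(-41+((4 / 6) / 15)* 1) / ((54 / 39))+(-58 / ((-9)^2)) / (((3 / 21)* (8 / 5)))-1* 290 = -522793 / 1620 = -322.71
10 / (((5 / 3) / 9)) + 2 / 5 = 272 / 5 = 54.40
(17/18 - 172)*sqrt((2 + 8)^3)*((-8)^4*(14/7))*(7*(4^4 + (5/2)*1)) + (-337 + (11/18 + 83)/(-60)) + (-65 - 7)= -80183630693.53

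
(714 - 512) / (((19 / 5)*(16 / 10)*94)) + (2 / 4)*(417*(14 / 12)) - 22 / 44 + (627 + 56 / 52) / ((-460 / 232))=-6841489 / 92872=-73.67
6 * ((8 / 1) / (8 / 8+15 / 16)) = 768 / 31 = 24.77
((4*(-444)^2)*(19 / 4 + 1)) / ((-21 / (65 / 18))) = -16373240 / 21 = -779678.10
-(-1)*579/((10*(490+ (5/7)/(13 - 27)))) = 9457/80025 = 0.12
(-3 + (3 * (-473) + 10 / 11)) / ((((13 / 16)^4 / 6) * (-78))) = 1024458752 / 4084223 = 250.83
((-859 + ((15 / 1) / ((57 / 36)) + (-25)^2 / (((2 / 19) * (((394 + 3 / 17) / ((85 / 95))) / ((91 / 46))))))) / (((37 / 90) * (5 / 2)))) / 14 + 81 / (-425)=-36990117221121 / 644673390550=-57.38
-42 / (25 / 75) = -126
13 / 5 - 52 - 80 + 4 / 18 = -5813 / 45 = -129.18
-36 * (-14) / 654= 84 / 109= 0.77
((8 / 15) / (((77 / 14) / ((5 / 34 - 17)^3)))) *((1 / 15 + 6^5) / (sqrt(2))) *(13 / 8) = -31696838211129 *sqrt(2) / 10808600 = -4147262.22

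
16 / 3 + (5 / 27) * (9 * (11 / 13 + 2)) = 131 / 13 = 10.08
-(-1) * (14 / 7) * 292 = 584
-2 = -2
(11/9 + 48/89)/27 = 1411/21627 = 0.07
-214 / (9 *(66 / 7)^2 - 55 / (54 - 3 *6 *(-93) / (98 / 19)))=-194504814 / 727062941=-0.27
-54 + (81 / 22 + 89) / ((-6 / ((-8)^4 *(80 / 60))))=-84415.05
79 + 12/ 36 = 238/ 3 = 79.33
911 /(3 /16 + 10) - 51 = 6263 /163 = 38.42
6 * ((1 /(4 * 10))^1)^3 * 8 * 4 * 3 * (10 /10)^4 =9 /1000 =0.01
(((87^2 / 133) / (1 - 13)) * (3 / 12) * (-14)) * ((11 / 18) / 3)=9251 / 2736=3.38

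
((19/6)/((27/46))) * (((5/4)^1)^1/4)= 2185/1296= 1.69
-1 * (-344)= 344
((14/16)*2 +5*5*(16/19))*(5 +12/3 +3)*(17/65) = 88383/1235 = 71.57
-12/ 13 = -0.92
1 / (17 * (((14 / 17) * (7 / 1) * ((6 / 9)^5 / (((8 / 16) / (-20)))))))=-243 / 125440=-0.00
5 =5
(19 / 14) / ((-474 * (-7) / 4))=19 / 11613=0.00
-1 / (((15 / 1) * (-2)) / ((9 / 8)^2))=27 / 640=0.04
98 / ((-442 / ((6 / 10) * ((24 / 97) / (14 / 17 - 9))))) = 3528 / 876395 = 0.00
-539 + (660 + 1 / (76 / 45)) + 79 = 15245 / 76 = 200.59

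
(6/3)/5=2/5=0.40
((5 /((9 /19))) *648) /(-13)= -6840 /13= -526.15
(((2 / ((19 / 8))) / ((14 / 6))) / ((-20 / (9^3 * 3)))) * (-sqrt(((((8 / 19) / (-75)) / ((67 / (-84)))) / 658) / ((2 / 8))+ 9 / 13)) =26244 * sqrt(10471411673021) / 2586194975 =32.84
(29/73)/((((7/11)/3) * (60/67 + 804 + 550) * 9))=21373/139162674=0.00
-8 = -8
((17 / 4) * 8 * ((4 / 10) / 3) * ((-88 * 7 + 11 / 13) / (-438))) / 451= 24718 / 1750905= 0.01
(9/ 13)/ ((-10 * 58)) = -9/ 7540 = -0.00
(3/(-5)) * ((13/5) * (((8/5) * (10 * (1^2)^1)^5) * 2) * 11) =-5491200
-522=-522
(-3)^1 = -3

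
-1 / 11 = -0.09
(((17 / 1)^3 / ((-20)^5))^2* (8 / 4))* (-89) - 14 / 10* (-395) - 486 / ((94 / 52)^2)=4572365174529797031 / 11310080000000000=404.27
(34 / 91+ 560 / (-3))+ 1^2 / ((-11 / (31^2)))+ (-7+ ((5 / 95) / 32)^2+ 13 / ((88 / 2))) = -311229267781 / 1110100992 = -280.36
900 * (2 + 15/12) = 2925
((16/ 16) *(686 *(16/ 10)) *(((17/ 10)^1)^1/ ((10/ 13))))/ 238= 1274/ 125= 10.19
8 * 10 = 80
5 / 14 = 0.36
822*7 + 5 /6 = 34529 /6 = 5754.83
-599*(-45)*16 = 431280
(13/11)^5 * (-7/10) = -2599051/1610510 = -1.61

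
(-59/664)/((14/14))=-59/664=-0.09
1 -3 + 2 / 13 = -24 / 13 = -1.85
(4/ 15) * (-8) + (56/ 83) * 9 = 4904/ 1245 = 3.94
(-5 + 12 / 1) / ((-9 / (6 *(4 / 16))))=-7 / 6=-1.17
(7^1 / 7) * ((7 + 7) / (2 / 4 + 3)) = 4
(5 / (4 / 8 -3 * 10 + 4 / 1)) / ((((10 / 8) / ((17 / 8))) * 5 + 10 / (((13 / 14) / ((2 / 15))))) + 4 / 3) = -65 / 1893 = -0.03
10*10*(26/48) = 325/6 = 54.17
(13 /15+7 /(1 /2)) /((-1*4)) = -223 /60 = -3.72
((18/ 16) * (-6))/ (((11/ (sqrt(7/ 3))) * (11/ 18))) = -81 * sqrt(21)/ 242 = -1.53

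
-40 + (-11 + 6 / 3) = -49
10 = 10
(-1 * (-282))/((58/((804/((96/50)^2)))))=1060.41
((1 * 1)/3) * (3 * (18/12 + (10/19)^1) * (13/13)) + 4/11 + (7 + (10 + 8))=11449/418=27.39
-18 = -18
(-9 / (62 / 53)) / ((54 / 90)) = -795 / 62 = -12.82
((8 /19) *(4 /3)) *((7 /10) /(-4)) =-28 /285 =-0.10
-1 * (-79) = 79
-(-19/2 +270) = -521/2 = -260.50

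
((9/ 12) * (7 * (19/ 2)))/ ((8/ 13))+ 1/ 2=5219/ 64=81.55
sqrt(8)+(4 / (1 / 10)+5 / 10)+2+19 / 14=2 * sqrt(2)+307 / 7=46.69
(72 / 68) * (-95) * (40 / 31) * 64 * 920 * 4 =-16109568000 / 527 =-30568440.23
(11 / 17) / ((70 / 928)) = 5104 / 595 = 8.58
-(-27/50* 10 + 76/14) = -1/35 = -0.03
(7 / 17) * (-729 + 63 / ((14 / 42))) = -222.35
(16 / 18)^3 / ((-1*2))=-256 / 729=-0.35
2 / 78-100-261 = -14078 / 39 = -360.97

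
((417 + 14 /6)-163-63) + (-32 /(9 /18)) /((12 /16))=108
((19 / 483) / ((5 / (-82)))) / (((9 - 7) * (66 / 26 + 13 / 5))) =-10127 / 161322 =-0.06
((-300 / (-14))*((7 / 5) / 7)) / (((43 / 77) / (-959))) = -316470 / 43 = -7359.77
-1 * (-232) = 232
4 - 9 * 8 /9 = -4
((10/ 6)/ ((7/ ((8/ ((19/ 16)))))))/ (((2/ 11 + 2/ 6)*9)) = 7040/ 20349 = 0.35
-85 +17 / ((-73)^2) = -452948 / 5329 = -85.00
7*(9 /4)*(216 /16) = 1701 /8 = 212.62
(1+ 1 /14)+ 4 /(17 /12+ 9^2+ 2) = 15867 /14182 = 1.12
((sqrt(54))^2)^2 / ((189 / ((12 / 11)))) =1296 / 77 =16.83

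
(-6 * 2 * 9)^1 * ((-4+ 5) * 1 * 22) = -2376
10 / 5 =2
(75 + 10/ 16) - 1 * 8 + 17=677/ 8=84.62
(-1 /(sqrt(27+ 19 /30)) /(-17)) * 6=6 * sqrt(24870) /14093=0.07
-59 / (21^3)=-59 / 9261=-0.01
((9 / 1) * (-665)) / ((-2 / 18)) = 53865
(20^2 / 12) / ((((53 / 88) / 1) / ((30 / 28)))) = 59.30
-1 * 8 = -8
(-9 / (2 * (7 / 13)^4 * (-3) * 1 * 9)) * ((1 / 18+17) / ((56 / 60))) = 43841135 / 1210104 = 36.23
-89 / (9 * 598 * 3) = -0.01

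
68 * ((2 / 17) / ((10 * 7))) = 4 / 35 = 0.11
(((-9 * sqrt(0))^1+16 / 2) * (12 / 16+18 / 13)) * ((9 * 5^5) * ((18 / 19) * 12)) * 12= 16183800000 / 247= 65521457.49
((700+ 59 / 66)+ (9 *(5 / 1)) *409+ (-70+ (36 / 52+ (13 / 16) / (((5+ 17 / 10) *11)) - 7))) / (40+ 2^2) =4375741715 / 10117536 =432.49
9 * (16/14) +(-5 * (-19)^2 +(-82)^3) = -3872139/7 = -553162.71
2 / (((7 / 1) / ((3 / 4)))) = 3 / 14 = 0.21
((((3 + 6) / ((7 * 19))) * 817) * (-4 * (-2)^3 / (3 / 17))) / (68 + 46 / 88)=146.30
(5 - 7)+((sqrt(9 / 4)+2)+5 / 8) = 17 / 8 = 2.12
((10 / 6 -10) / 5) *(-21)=35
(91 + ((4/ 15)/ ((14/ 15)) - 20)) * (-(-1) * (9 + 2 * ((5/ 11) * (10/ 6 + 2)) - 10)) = 499/ 3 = 166.33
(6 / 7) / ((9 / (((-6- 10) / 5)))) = -32 / 105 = -0.30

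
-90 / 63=-10 / 7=-1.43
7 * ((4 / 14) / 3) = 2 / 3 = 0.67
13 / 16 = 0.81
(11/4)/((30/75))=55/8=6.88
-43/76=-0.57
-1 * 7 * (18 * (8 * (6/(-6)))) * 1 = 1008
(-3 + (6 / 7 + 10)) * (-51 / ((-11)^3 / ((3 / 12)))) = 255 / 3388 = 0.08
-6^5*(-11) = 85536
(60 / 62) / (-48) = -5 / 248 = -0.02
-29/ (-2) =29/ 2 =14.50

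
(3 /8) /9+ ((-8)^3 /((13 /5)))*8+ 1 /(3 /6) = -490883 /312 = -1573.34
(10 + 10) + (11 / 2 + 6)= 63 / 2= 31.50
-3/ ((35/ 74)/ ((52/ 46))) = -5772/ 805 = -7.17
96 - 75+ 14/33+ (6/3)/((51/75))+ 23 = 26572/561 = 47.37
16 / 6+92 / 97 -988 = -286456 / 291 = -984.38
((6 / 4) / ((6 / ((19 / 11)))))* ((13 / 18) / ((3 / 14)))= 1729 / 1188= 1.46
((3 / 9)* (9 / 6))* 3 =3 / 2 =1.50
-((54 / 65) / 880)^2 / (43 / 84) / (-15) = 5103 / 43965350000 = 0.00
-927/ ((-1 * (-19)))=-927/ 19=-48.79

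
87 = 87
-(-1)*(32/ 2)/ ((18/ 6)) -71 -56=-365/ 3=-121.67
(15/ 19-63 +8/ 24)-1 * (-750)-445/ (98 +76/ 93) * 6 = 34630570/ 52383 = 661.10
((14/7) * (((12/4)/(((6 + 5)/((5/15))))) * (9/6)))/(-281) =-0.00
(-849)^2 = 720801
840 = 840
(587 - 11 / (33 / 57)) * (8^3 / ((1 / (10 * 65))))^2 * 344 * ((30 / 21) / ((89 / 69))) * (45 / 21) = 51360314761304288.01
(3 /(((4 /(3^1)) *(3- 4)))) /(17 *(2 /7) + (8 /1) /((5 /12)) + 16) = -315 /5608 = -0.06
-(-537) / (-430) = -537 / 430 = -1.25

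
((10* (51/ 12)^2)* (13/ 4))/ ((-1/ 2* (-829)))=18785/ 13264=1.42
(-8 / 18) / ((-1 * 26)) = 2 / 117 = 0.02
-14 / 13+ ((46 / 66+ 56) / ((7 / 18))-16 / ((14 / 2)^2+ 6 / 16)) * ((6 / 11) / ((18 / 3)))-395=-1665157803 / 4349345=-382.85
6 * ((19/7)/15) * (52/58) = 0.97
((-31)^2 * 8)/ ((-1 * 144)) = -961/ 18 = -53.39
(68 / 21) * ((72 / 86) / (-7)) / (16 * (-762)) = 17 / 535178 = 0.00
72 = 72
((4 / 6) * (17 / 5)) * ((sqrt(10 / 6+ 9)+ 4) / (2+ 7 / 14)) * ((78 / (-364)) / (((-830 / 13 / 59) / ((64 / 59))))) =56576 * sqrt(6) / 217875+ 56576 / 72625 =1.42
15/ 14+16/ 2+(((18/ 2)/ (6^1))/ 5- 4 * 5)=-372/ 35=-10.63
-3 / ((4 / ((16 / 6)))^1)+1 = -1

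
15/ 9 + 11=38/ 3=12.67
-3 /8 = -0.38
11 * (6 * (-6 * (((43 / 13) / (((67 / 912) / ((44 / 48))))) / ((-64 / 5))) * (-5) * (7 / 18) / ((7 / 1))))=-2471425 / 6968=-354.68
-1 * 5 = -5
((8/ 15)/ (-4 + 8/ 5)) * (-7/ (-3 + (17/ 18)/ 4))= -112/ 199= -0.56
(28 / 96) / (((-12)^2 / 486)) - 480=-30657 / 64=-479.02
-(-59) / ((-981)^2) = 0.00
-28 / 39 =-0.72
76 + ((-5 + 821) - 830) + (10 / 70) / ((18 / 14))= 559 / 9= 62.11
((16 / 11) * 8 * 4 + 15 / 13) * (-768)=-5238528 / 143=-36633.06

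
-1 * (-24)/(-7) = -24/7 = -3.43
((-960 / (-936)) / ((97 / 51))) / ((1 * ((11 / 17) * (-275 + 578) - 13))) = 0.00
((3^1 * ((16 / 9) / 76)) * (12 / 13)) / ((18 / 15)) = 40 / 741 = 0.05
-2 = -2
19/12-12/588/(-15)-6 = -4327/980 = -4.42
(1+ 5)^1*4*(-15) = -360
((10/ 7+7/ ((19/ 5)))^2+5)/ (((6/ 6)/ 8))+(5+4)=2380561/ 17689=134.58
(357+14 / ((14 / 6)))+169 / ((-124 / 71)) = 33013 / 124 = 266.23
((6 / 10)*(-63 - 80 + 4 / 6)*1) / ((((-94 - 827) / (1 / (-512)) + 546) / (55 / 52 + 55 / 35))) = -1769 / 3719560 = -0.00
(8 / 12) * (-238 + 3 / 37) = -17606 / 111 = -158.61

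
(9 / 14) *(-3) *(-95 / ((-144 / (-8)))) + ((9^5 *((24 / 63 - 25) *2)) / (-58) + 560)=41167429 / 812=50698.80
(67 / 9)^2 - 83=-27.58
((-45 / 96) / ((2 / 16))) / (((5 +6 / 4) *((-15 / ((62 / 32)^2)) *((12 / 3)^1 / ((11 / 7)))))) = 10571 / 186368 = 0.06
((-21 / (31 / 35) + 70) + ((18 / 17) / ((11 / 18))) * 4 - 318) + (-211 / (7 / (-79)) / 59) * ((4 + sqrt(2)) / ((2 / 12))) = 100014 * sqrt(2) / 413 + 1685200607 / 2394161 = 1046.35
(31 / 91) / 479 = 31 / 43589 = 0.00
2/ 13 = 0.15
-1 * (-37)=37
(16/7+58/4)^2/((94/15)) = 17625/392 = 44.96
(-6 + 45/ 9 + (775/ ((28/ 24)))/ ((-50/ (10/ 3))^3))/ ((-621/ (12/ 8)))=377/ 130410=0.00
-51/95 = -0.54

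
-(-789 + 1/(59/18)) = 46533/59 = 788.69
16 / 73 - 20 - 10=-2174 / 73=-29.78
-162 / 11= -14.73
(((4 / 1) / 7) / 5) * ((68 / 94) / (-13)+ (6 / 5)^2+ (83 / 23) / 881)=1718996892 / 10833106375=0.16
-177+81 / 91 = -16026 / 91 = -176.11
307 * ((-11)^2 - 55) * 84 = 1702008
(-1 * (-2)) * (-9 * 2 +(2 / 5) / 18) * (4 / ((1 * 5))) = -6472 / 225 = -28.76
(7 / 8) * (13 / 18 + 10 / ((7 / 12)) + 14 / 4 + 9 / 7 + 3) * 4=89.78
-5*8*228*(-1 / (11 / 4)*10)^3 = 583680000 / 1331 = 438527.42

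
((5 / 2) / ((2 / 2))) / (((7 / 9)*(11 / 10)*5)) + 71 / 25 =6592 / 1925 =3.42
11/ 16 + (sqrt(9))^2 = 155/ 16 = 9.69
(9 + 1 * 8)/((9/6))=34/3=11.33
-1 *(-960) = 960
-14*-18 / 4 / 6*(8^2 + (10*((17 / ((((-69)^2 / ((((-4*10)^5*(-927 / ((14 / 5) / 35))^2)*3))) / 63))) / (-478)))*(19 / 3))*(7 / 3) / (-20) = -952042005810049560952 / 632155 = -1506026221116734.92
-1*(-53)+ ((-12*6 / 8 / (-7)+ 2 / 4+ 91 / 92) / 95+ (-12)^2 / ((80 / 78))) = 11833999 / 61180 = 193.43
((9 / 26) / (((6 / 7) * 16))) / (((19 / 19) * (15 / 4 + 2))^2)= 21 / 27508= 0.00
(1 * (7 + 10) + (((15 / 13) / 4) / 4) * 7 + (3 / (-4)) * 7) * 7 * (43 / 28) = 109607 / 832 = 131.74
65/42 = 1.55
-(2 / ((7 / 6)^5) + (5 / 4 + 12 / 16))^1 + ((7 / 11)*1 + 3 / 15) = -1931008 / 924385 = -2.09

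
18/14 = 9/7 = 1.29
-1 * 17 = -17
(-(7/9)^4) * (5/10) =-2401/13122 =-0.18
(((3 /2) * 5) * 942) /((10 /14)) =9891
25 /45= 5 /9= 0.56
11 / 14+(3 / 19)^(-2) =5153 / 126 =40.90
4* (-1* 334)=-1336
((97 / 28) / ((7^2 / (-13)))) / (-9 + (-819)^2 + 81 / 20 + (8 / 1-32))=-6305 / 4601221863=-0.00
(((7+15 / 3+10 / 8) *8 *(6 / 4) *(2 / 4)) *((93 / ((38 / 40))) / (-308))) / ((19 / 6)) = -221805 / 27797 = -7.98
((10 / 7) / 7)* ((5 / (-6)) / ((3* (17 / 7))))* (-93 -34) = 3175 / 1071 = 2.96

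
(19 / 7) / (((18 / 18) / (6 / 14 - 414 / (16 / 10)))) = -137427 / 196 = -701.16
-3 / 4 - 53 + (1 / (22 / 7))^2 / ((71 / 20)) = -1846085 / 34364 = -53.72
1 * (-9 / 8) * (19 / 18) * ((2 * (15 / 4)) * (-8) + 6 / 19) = 567 / 8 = 70.88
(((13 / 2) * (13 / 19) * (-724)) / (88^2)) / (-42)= 30589 / 3089856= 0.01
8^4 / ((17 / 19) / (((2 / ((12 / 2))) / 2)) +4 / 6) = 29184 / 43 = 678.70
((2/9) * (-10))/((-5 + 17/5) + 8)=-25/72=-0.35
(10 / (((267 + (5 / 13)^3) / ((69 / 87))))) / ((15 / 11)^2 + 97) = 30571255 / 101766691076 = 0.00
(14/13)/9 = 14/117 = 0.12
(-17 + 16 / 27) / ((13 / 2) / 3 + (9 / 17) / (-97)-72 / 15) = 7305070 / 1174869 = 6.22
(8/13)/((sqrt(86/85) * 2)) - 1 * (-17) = 2 * sqrt(7310)/559 + 17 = 17.31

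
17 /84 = 0.20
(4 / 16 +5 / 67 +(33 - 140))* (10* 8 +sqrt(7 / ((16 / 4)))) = -571780 / 67 - 28589* sqrt(7) / 536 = -8675.15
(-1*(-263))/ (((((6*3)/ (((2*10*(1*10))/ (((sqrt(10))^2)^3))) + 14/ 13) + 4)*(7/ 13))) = 44447/ 8652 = 5.14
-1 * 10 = -10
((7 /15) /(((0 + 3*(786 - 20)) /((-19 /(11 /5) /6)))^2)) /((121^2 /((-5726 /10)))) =-7234801 /1010368772824752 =-0.00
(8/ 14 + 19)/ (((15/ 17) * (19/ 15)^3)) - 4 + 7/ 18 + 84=78907261/ 864234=91.30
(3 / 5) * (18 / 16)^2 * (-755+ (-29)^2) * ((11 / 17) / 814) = 10449 / 201280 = 0.05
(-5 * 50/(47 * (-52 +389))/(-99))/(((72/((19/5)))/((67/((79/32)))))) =254600/1114891371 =0.00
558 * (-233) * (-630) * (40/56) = 58506300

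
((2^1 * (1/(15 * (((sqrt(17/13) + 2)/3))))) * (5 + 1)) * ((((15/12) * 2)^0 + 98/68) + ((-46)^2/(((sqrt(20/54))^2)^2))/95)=2076191364/7065625 - 79853514 * sqrt(221)/7065625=125.83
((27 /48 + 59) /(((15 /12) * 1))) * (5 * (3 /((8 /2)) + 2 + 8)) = 40979 /16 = 2561.19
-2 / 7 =-0.29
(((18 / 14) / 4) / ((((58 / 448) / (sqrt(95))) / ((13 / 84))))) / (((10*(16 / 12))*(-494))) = -9*sqrt(95) / 154280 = -0.00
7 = 7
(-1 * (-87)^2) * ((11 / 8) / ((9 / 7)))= -64757 / 8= -8094.62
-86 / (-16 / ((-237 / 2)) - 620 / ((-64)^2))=20871168 / 3967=5261.20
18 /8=9 /4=2.25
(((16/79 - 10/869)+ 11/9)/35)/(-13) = -0.00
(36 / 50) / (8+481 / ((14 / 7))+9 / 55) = 396 / 136765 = 0.00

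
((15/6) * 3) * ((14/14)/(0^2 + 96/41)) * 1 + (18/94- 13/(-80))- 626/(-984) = 7757257/1849920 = 4.19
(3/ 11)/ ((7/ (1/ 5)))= 3/ 385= 0.01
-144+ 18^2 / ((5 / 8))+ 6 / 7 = 375.26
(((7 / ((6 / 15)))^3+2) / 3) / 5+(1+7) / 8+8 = 14657 / 40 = 366.42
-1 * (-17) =17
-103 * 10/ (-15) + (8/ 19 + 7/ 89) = 350881/ 5073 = 69.17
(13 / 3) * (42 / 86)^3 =40131 / 79507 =0.50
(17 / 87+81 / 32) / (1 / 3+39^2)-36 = -152466521 / 4235392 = -36.00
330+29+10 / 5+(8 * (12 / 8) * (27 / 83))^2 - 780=-2781515 / 6889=-403.76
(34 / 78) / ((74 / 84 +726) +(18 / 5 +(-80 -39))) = 1190 / 1669343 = 0.00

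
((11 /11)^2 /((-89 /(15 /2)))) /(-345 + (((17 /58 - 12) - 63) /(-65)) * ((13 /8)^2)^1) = 139200 /564871519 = 0.00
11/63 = 0.17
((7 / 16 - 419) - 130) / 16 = -8777 / 256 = -34.29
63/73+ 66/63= 2929/1533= 1.91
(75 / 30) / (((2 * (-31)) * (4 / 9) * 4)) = -45 / 1984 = -0.02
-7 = -7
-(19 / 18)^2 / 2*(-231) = 27797 / 216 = 128.69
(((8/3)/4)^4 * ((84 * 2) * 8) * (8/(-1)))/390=-28672/5265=-5.45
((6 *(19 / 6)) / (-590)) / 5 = -19 / 2950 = -0.01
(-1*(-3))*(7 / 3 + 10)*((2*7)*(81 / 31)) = 41958 / 31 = 1353.48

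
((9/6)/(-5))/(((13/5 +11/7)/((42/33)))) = -147/1606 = -0.09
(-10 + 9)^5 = -1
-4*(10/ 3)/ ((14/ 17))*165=-18700/ 7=-2671.43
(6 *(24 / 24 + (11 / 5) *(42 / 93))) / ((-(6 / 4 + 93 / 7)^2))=-0.05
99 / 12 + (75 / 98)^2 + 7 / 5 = 245759 / 24010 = 10.24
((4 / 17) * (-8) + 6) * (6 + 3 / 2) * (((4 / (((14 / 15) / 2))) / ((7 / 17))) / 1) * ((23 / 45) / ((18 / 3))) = 1150 / 21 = 54.76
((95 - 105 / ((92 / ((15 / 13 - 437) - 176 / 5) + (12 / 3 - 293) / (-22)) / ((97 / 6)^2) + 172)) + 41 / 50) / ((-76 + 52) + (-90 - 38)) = -7209666423651 / 11510058058600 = -0.63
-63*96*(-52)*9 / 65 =217728 / 5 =43545.60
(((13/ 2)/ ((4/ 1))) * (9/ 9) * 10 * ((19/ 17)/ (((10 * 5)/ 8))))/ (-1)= -247/ 85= -2.91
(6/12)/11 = 0.05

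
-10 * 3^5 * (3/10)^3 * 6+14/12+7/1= -28912/75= -385.49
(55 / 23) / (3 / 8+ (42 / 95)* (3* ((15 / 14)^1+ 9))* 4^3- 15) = 41800 / 14688099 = 0.00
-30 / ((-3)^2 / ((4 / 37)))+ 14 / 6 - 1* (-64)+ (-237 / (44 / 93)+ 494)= 96119 / 1628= 59.04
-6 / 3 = -2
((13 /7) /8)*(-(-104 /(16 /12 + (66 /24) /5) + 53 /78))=480731 /37968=12.66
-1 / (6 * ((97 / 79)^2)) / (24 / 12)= -6241 / 112908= -0.06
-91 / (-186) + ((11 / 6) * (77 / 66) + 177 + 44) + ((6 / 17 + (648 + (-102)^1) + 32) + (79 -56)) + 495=25042681 / 18972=1319.98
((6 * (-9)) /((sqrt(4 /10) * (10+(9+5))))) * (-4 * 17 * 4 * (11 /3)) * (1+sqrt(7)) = 1122 * sqrt(10)+1122 * sqrt(70) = 12935.40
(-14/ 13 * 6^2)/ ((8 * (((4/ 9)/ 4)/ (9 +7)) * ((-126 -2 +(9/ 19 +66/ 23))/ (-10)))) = -7928928/ 141635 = -55.98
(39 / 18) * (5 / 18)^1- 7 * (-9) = 6869 / 108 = 63.60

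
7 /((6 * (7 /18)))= 3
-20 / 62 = -10 / 31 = -0.32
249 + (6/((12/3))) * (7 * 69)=1947/2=973.50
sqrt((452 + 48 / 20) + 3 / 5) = sqrt(455) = 21.33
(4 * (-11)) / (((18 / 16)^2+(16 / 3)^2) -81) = 25344 / 29543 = 0.86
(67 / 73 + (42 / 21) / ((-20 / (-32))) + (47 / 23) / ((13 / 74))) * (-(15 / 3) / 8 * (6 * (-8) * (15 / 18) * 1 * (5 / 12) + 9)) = 1718867 / 22776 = 75.47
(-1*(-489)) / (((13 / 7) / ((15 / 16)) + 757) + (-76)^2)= 51345 / 686173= 0.07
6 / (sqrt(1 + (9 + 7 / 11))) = 2*sqrt(143) / 13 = 1.84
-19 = -19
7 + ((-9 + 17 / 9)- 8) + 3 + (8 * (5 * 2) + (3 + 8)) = 85.89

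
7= 7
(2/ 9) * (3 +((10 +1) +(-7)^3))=-658/ 9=-73.11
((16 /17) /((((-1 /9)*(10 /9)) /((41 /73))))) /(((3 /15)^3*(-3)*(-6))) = -36900 /1241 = -29.73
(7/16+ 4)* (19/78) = 1349/1248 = 1.08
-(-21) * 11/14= 33/2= 16.50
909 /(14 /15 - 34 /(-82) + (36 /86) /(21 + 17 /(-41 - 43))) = 41995268235 /63205189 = 664.43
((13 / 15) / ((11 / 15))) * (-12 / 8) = -39 / 22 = -1.77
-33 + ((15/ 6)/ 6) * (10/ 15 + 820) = 5561/ 18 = 308.94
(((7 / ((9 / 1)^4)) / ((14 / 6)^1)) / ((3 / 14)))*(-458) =-6412 / 6561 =-0.98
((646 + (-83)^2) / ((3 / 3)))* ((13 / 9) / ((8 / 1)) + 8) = 4438115 / 72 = 61640.49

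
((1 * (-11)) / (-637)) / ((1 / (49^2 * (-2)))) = -1078 / 13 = -82.92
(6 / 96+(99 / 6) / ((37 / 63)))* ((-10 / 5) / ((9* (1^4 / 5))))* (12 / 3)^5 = -10668160 / 333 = -32036.52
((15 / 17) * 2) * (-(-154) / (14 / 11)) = 3630 / 17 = 213.53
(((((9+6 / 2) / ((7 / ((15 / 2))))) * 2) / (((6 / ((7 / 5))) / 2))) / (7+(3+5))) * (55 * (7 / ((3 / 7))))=718.67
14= 14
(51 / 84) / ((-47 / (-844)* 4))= 3587 / 1316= 2.73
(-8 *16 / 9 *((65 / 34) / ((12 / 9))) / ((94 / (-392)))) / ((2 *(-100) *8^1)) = -0.05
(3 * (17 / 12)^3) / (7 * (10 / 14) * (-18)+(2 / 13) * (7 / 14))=-63869 / 673344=-0.09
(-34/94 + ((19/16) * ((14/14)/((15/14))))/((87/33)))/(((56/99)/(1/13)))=316833/39690560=0.01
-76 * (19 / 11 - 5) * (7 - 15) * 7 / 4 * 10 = -34821.82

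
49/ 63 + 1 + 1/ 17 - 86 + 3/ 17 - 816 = -137698/ 153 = -899.99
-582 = -582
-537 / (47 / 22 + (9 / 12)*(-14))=5907 / 92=64.21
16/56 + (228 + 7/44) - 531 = -93187/308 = -302.56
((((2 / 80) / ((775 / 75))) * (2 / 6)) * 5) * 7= 0.03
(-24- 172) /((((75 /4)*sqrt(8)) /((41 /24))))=-2009*sqrt(2) /450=-6.31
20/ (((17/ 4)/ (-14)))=-1120/ 17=-65.88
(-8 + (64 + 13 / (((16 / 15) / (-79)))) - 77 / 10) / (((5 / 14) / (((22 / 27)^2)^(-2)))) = -24742298637 / 4259200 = -5809.14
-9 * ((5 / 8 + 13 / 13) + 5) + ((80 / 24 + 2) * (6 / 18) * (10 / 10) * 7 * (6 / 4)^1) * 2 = -535 / 24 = -22.29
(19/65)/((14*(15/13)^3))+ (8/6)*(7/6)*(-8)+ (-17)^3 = -1163633039/236250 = -4925.43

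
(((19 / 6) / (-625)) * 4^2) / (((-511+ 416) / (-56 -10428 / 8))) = -10876 / 9375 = -1.16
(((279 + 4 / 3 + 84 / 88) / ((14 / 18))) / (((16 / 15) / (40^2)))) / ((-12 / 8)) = -27847500 / 77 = -361655.84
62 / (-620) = -1 / 10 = -0.10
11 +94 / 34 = 234 / 17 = 13.76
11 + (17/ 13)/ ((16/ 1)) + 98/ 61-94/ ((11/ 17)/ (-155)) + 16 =3146694687/ 139568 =22545.96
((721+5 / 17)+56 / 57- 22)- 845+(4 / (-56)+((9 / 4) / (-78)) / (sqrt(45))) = -1964287 / 13566- sqrt(5) / 520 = -144.80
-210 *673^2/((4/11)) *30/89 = -7846994925/89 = -88168482.30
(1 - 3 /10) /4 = 7 /40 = 0.18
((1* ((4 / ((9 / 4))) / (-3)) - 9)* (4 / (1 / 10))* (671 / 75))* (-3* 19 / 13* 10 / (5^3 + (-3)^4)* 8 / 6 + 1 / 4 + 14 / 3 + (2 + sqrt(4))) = -48213587114 / 1626885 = -29635.52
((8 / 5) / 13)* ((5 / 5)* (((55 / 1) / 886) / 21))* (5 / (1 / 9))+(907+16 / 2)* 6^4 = 47804768580 / 40313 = 1185840.02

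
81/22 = 3.68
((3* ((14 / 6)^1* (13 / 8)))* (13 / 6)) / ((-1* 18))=-1183 / 864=-1.37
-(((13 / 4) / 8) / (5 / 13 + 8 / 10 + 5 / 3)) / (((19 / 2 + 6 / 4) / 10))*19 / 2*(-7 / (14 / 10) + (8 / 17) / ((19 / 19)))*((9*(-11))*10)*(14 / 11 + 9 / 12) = -6751528875 / 604928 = -11160.88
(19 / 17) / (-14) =-19 / 238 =-0.08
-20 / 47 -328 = -15436 / 47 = -328.43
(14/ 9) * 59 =826/ 9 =91.78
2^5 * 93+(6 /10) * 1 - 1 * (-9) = 14928 /5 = 2985.60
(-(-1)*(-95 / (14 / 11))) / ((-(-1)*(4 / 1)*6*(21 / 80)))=-5225 / 441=-11.85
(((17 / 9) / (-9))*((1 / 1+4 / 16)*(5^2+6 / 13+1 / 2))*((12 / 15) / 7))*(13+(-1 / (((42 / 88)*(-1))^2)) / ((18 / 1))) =-21517325 / 2167074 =-9.93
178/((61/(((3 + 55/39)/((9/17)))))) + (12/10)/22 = 28690193/1177605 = 24.36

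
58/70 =29/35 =0.83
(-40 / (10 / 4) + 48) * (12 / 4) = 96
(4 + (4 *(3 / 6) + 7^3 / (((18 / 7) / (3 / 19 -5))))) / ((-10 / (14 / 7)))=127.98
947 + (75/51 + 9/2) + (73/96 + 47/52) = 20253533/21216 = 954.63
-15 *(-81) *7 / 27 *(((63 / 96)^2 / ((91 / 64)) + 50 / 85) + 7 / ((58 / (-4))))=13190625 / 102544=128.63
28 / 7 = 4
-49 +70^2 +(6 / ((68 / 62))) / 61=5030580 / 1037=4851.09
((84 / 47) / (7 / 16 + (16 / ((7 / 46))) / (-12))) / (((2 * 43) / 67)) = -945504 / 5652737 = -0.17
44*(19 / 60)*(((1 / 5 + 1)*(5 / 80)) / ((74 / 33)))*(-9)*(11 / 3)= -227601 / 14800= -15.38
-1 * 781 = -781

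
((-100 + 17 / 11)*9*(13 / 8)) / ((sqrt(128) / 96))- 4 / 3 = -380133*sqrt(2) / 44- 4 / 3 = -12219.27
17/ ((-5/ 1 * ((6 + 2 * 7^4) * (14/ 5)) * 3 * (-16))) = 17/ 3230976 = 0.00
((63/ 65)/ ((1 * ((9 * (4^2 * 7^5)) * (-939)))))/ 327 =-1/ 766723623120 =-0.00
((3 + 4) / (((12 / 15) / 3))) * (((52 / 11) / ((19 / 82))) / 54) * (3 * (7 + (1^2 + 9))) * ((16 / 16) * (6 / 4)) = 317135 / 418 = 758.70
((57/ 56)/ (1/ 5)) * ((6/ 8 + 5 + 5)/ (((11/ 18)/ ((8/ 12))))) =36765/ 616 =59.68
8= 8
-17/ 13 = -1.31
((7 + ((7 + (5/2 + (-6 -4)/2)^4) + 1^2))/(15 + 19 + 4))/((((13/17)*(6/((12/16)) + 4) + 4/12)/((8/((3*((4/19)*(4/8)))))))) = 2941/776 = 3.79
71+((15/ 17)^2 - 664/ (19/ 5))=-565344/ 5491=-102.96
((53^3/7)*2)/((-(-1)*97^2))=297754/65863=4.52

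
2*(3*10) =60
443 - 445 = -2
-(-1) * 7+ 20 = 27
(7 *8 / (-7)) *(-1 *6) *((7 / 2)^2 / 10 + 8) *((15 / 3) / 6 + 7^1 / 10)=16974 / 25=678.96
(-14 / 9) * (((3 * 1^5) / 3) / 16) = -7 / 72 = -0.10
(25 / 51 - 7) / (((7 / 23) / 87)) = -221444 / 119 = -1860.87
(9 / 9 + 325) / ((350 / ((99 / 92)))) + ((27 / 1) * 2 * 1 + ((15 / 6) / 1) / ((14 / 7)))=452831 / 8050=56.25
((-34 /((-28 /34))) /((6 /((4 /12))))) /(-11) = -289 /1386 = -0.21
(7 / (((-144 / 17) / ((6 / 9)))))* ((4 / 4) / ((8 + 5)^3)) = -119 / 474552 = -0.00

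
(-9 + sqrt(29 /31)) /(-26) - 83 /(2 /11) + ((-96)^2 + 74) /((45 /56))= 11104.70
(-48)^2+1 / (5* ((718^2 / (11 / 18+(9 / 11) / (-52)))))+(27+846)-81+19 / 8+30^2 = 10611357592591 / 2653917552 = 3998.38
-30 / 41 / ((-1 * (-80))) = -3 / 328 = -0.01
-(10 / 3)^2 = -100 / 9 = -11.11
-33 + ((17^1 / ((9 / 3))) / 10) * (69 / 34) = -637 / 20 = -31.85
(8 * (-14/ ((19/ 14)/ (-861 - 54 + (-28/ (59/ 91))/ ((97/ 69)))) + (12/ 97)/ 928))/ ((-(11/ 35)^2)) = -301485608562075/ 381558133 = -790143.32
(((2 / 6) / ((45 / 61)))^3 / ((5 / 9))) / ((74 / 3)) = 0.01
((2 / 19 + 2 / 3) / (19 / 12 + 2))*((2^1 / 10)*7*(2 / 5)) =2464 / 20425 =0.12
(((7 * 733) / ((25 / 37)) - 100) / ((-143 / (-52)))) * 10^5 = 2997552000 / 11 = 272504727.27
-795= -795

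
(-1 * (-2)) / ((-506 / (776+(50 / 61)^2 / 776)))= -560174849 / 182634122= -3.07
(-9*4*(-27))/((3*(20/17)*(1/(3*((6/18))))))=1377/5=275.40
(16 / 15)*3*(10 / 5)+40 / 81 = 2792 / 405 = 6.89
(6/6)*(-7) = -7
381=381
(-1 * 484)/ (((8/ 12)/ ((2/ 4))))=-363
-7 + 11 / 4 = -17 / 4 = -4.25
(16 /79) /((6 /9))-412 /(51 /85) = -162668 /237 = -686.36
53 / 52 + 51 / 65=469 / 260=1.80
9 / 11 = 0.82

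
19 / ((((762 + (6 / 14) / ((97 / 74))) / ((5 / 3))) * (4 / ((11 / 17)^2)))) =1561021 / 359021232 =0.00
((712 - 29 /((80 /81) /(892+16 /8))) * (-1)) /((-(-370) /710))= 72528133 /1480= 49005.50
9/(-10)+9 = 81/10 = 8.10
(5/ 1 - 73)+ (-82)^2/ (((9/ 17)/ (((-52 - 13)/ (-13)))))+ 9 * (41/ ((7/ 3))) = 4006459/ 63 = 63594.59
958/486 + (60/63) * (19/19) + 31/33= 3.86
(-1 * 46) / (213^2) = -46 / 45369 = -0.00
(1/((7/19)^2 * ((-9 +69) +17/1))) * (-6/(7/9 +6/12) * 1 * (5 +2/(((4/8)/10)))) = -1754460/86779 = -20.22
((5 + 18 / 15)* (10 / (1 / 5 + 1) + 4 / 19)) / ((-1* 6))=-15097 / 1710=-8.83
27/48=9/16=0.56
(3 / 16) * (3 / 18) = 0.03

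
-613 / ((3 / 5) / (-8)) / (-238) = -12260 / 357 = -34.34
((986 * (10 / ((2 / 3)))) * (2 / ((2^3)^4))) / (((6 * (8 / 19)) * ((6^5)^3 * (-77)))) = -46835 / 593170330621575168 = -0.00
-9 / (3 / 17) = -51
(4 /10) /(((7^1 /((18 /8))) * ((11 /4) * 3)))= 6 /385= 0.02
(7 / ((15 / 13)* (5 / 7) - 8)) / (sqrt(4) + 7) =-637 / 5877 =-0.11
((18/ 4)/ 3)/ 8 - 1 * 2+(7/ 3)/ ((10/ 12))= 79/ 80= 0.99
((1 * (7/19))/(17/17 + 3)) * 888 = 1554/19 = 81.79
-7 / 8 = -0.88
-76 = -76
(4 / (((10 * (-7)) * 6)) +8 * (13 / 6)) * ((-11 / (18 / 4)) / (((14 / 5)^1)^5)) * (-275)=3439046875 / 50824368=67.67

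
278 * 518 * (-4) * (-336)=193541376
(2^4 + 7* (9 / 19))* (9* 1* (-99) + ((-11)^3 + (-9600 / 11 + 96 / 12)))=-12461118 / 209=-59622.57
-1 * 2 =-2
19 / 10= 1.90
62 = 62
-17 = -17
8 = 8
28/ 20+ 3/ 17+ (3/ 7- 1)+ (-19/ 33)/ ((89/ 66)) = 30612/ 52955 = 0.58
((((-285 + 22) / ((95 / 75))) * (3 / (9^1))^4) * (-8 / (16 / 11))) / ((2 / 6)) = 14465 / 342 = 42.30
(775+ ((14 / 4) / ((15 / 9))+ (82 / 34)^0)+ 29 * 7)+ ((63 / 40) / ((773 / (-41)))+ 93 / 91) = 982.04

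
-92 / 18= -46 / 9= -5.11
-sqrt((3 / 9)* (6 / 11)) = -sqrt(22) / 11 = -0.43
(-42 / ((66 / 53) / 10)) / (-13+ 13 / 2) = 7420 / 143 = 51.89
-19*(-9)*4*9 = 6156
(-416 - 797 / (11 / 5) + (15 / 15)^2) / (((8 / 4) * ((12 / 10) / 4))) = -14250 / 11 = -1295.45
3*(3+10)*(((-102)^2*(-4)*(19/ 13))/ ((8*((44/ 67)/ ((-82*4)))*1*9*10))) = 1645502.95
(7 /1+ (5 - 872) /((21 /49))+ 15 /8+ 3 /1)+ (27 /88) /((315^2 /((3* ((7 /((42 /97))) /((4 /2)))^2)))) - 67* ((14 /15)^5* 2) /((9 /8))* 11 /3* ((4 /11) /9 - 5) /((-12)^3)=-691601098032250369 /343736038800000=-2012.01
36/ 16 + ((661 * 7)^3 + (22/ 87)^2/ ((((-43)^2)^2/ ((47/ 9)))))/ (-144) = -23070304890734541834587/ 33536468580624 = -687916941.38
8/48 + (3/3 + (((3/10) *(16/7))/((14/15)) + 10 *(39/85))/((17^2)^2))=487037555/417437958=1.17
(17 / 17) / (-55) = -1 / 55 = -0.02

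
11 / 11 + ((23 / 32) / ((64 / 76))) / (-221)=1.00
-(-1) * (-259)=-259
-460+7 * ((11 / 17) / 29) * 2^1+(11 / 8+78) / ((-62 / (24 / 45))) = -42215047 / 91698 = -460.37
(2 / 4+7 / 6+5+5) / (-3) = -35 / 9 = -3.89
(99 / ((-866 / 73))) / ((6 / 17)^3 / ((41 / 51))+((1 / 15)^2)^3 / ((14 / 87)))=-2275957215984375 / 14914942037893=-152.60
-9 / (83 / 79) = -711 / 83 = -8.57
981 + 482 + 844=2307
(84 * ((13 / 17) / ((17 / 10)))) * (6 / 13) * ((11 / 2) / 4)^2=38115 / 1156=32.97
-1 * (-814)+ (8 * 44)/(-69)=808.90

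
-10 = -10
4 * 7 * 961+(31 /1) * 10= 27218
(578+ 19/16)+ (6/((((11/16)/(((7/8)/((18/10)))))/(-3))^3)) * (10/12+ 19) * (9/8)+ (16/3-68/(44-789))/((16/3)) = -33201586273/47596560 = -697.56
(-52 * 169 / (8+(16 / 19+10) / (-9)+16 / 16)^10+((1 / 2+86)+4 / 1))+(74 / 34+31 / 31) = 56417116007268868614274359815723873 / 602254995736803615102636435917266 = 93.68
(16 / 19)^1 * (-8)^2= 1024 / 19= 53.89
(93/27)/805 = 31/7245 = 0.00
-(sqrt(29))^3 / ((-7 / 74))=2146*sqrt(29) / 7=1650.94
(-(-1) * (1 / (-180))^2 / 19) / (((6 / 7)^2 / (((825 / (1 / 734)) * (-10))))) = -989065 / 73872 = -13.39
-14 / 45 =-0.31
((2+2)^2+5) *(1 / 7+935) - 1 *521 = 19117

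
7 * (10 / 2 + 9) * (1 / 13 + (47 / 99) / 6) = 59045 / 3861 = 15.29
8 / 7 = 1.14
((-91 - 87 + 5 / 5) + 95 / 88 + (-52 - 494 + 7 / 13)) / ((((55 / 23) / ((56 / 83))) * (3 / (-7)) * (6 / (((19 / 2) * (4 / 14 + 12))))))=36184118719 / 3916770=9238.25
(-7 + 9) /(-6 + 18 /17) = -17 /42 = -0.40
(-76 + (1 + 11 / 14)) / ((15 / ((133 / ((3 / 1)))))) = -19741 / 90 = -219.34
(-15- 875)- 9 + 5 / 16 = -14379 / 16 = -898.69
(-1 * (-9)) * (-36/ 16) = -81/ 4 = -20.25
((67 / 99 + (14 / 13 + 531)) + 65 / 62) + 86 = 49456487 / 79794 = 619.80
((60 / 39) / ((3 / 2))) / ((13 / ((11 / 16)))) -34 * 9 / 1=-310229 / 1014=-305.95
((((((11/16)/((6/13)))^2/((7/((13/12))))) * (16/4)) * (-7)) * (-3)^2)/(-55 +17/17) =1.60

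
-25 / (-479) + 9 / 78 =2087 / 12454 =0.17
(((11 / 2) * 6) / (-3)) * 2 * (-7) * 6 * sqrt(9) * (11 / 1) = 30492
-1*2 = -2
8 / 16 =1 / 2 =0.50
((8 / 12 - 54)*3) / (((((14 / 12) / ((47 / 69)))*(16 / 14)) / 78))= -146640 / 23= -6375.65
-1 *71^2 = -5041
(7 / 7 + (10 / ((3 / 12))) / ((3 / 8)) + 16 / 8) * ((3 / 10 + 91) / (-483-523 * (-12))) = 300377 / 173790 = 1.73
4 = 4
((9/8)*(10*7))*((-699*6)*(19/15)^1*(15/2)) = -12550545/4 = -3137636.25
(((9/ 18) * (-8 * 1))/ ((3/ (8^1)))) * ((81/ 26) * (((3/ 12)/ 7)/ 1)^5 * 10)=-0.00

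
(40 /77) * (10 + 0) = 400 /77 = 5.19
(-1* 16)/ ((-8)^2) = -1/ 4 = -0.25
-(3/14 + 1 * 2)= -31/14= -2.21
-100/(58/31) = -1550/29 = -53.45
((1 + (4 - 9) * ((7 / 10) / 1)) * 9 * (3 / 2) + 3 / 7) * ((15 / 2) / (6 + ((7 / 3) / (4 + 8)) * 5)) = -125955 / 3514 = -35.84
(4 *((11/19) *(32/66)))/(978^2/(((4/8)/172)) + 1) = 64/18754738329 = 0.00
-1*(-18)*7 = 126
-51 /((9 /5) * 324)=-85 /972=-0.09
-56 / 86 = -28 / 43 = -0.65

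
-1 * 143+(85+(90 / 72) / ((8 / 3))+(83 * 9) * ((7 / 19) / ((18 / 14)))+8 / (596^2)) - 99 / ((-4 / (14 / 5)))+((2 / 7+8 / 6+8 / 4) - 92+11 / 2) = 142.94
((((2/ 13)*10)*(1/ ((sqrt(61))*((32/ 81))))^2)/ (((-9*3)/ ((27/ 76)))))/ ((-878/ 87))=2854035/ 13546317824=0.00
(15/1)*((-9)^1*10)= -1350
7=7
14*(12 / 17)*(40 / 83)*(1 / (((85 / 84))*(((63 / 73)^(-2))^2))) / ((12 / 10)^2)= 1235032142400 / 681188606867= 1.81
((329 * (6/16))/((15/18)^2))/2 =88.83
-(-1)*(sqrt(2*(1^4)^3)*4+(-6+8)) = 2+4*sqrt(2) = 7.66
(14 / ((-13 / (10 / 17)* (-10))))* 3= 42 / 221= 0.19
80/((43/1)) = 80/43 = 1.86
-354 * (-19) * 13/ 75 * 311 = 362576.24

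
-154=-154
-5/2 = -2.50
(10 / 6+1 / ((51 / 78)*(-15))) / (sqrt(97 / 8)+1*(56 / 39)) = -2323776 / 10408165+404586*sqrt(194) / 10408165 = 0.32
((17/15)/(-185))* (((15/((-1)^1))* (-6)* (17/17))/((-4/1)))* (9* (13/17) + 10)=861/370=2.33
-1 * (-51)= 51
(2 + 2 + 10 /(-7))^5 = 1889568 /16807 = 112.43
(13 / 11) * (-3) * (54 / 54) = -39 / 11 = -3.55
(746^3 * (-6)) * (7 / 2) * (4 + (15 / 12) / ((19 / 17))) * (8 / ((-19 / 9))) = 61046094351312 / 361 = 169102754435.77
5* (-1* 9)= -45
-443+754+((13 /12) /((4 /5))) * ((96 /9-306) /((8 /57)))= -487393 /192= -2538.51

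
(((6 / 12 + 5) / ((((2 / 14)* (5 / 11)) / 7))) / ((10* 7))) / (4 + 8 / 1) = 847 / 1200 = 0.71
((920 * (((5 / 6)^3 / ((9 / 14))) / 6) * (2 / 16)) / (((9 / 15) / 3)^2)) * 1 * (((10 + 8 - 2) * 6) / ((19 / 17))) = 171062500 / 4617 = 37050.57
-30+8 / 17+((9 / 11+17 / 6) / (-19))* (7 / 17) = -631195 / 21318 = -29.61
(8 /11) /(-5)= -8 /55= -0.15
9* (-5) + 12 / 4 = -42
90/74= 45/37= 1.22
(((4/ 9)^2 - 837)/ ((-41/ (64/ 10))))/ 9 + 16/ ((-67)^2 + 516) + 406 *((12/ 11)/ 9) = 9533499176/ 149594445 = 63.73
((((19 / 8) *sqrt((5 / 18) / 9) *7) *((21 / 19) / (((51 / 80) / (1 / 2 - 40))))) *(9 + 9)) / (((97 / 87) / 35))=-58935975 *sqrt(10) / 1649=-113021.17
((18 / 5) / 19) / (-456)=-3 / 7220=-0.00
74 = 74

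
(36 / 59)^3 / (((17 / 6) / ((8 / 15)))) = 746496 / 17457215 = 0.04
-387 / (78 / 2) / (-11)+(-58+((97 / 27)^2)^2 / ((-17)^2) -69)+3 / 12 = -11005281782533 / 87851448828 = -125.27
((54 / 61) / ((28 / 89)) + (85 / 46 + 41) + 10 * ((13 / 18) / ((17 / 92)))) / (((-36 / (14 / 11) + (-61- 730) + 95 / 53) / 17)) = -1.76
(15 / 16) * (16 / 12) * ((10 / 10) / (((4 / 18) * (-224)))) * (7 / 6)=-15 / 512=-0.03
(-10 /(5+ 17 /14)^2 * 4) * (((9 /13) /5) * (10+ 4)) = -21952 /10933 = -2.01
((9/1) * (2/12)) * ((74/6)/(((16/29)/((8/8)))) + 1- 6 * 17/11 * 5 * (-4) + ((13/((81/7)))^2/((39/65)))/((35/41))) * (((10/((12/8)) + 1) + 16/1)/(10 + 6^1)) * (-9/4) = -51964427069/49268736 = -1054.71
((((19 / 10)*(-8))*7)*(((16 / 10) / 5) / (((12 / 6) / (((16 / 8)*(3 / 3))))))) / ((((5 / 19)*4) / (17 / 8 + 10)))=-245119 / 625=-392.19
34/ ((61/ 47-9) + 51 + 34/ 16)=12784/ 17079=0.75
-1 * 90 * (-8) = 720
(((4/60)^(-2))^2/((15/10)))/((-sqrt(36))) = -5625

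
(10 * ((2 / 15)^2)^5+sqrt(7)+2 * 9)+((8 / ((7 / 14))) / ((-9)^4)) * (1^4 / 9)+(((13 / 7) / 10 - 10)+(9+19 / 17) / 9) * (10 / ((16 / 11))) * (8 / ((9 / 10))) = -7041400161865663 / 13724279296875+sqrt(7) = -510.42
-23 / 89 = -0.26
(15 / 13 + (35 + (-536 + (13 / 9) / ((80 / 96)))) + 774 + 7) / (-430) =-55163 / 83850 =-0.66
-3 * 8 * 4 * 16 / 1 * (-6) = 9216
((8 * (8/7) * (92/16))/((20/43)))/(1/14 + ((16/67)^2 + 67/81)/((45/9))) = 2876874408/6319031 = 455.27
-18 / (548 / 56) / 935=-252 / 128095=-0.00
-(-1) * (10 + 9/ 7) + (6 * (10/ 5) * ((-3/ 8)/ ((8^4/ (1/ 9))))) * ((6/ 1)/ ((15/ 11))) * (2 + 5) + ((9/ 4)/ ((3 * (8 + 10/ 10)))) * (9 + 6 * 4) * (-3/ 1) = 434661/ 143360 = 3.03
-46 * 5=-230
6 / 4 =3 / 2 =1.50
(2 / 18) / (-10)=-1 / 90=-0.01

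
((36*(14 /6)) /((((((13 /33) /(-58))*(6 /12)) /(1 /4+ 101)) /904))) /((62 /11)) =-161874100080 /403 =-401672704.91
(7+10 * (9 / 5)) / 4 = 25 / 4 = 6.25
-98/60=-49/30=-1.63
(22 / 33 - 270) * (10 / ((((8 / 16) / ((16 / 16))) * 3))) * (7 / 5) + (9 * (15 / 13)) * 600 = 434888 / 117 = 3716.99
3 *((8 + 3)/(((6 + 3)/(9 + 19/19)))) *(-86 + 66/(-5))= -10912/3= -3637.33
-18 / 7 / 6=-3 / 7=-0.43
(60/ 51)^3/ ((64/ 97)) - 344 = -1677947/ 4913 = -341.53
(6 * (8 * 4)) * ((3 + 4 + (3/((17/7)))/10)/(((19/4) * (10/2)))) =465024/8075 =57.59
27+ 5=32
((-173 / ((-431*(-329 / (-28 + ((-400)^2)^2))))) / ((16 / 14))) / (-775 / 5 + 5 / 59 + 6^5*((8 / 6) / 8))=-65324799928551 / 2727564536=-23949.86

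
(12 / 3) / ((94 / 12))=24 / 47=0.51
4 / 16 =0.25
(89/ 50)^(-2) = 2500/ 7921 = 0.32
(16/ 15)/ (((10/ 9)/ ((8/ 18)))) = 32/ 75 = 0.43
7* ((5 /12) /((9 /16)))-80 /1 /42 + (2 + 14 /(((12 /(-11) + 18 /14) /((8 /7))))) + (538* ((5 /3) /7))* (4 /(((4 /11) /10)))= 13398106 /945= 14177.89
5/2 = 2.50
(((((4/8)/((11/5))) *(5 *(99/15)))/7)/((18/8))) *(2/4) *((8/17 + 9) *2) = 230/51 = 4.51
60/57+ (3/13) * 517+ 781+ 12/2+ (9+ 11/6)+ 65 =1457093/1482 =983.19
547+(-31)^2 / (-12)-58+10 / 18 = 409.47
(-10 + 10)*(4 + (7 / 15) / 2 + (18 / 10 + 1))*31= 0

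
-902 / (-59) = 902 / 59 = 15.29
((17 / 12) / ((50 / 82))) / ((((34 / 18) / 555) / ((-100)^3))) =-682650000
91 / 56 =13 / 8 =1.62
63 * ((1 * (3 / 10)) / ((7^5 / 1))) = 27 / 24010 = 0.00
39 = 39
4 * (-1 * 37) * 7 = -1036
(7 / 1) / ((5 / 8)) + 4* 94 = 387.20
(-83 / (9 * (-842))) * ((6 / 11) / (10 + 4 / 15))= 415 / 713174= 0.00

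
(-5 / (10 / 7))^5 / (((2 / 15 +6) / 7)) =-1764735 / 2944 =-599.43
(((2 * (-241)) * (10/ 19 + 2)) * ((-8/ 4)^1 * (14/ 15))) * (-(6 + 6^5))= -1680413952/ 95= -17688567.92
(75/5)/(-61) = -15/61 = -0.25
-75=-75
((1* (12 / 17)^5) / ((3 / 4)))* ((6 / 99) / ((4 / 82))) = 4534272 / 15618427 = 0.29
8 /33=0.24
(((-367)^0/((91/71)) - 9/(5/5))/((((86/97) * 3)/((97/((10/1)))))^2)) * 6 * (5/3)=-16554975547/15143310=-1093.22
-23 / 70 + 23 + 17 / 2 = 1091 / 35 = 31.17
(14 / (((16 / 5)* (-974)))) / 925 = -7 / 1441520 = -0.00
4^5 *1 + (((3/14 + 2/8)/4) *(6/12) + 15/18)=688727/672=1024.89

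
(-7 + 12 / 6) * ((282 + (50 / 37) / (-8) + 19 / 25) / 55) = -1045587 / 40700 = -25.69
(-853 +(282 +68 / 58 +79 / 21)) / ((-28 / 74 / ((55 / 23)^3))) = 1061069706125 / 51867921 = 20457.15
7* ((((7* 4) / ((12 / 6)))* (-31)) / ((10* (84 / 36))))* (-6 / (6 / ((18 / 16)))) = 5859 / 40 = 146.48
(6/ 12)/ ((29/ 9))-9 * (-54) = 28197/ 58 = 486.16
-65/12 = -5.42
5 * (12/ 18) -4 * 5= -50/ 3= -16.67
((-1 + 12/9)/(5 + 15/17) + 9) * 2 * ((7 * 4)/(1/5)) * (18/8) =57057/10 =5705.70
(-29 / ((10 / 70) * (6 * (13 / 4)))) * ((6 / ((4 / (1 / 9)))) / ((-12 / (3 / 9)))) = 0.05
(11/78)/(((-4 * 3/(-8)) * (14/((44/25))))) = 242/20475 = 0.01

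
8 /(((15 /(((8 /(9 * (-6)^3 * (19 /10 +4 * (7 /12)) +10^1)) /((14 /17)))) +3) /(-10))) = 2720 /431427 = 0.01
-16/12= -4/3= -1.33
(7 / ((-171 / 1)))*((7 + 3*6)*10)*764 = -1337000 / 171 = -7818.71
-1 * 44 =-44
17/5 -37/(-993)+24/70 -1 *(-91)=3294083/34755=94.78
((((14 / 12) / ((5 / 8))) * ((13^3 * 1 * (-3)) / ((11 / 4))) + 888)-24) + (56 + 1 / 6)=-1172729 / 330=-3553.72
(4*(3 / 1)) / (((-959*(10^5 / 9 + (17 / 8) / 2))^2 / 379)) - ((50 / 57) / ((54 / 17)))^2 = -425341829134826876228737 / 5577472968931782349599609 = -0.08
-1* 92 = -92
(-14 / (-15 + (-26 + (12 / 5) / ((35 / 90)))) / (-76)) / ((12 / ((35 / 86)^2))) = -300125 / 4111170144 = -0.00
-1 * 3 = -3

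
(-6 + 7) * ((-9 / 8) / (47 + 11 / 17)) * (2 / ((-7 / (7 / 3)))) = 0.02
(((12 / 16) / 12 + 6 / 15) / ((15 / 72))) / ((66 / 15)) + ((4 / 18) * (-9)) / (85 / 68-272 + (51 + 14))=93113 / 181060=0.51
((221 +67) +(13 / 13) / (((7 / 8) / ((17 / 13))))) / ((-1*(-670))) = 13172 / 30485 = 0.43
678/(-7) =-678/7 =-96.86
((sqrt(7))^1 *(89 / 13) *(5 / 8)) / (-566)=-445 *sqrt(7) / 58864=-0.02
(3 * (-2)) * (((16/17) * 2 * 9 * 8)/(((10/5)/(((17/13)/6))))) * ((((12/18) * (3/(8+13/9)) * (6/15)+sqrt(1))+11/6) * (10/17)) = -152.11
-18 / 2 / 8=-9 / 8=-1.12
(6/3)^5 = 32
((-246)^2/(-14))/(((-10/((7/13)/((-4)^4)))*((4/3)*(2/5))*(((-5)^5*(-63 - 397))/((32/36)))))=5043/4784000000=0.00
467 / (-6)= -467 / 6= -77.83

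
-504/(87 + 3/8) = -1344/233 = -5.77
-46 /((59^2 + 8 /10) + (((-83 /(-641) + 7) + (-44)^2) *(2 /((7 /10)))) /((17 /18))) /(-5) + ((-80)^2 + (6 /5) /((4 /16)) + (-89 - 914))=96420092456369 /17849619555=5401.80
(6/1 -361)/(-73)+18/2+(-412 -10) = -408.14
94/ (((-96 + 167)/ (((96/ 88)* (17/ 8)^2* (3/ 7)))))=122247/ 43736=2.80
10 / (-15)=-0.67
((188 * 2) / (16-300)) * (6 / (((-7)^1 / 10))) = 5640 / 497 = 11.35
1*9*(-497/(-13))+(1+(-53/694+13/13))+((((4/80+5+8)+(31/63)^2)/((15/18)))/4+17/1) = 366.99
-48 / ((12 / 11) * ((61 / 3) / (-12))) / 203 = 0.13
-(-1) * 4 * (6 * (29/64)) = 87/8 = 10.88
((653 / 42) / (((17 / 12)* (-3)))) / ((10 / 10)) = -1306 / 357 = -3.66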